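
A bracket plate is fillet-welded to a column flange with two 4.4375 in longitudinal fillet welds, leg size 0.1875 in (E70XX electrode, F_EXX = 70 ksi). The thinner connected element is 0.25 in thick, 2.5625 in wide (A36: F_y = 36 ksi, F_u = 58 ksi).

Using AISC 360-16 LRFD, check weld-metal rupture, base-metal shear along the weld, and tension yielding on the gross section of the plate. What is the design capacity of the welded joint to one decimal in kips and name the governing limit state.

Weld metal: throat = 0.707×0.1875 = 0.13256 in, L = 2×4.4375 = 8.875 in. φR_n = 0.75 × 0.6 × 70 × 0.13256 × 8.875 = 37.1 kips.
Base metal shear (0.25 in plate): yield φR_n = 1.0×0.6×36×0.25×8.875 = 47.9 kips; rupture φR_n = 0.75×0.6×58×0.25×8.875 = 57.9 kips; take 47.9 kips (yield).
Tension yield (gross): A_g = 2.5625×0.25 = 0.64063 in². φR_n = 0.90 × 36 × 0.64063 = 20.8 kips.
Governing: min(37.1, 47.9, 20.8) = 20.8 kips → gross-section yield.

20.8 kips (gross-section yield governs)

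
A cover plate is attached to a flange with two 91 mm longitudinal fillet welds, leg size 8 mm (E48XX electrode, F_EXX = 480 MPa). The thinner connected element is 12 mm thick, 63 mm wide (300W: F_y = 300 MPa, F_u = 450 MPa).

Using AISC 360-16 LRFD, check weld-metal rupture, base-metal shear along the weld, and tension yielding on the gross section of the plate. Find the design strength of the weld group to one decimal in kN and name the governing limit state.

204.1 kN (gross-section yield governs)

Weld metal: throat = 0.707×8 = 5.656 mm, L = 2×91 = 182 mm. φR_n = 0.75 × 0.6 × 480 × 5.656 × 182 = 222.3 kN.
Base metal shear (12 mm plate): yield φR_n = 1.0×0.6×300×12×182 = 393.1 kN; rupture φR_n = 0.75×0.6×450×12×182 = 442.3 kN; take 393.1 kN (yield).
Tension yield (gross): A_g = 63×12 = 756 mm². φR_n = 0.90 × 300 × 756 = 204.1 kN.
Governing: min(222.3, 393.1, 204.1) = 204.1 kN → gross-section yield.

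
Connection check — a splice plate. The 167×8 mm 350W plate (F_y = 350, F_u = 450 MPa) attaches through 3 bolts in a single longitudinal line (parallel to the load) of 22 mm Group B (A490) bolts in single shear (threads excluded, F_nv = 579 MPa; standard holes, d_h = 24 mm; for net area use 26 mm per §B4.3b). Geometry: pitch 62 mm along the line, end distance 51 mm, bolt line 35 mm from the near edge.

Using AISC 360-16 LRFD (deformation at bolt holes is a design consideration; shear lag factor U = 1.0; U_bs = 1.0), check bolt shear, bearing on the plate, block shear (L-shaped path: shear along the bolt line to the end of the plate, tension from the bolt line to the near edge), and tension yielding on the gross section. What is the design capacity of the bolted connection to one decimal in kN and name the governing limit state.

Bolt shear: A_b = π(22)²/4 = 380.13 mm². φR_n = 0.75 × 579 × 380.13 × 3 × 1 = 495.2 kN.
Bearing (8 mm plate, F_u = 450 MPa): end bolts L_c = 51 − 24/2 = 39, R_n = min(1.2×39×8×450, 2.4×22×8×450) = 168.48 kN/bolt; interior L_c = 62 − 24 = 38, R_n = 164.16 kN/bolt. φR_n = 0.75 × (1×168.48 + 2×164.16) = 372.6 kN.
Block shear: shear path 1×[51+2×62] = 1×175 mm, A_gv = 1400, A_nv = 1×(175 − 2.5×26)×8 = 880 mm²; tension to near edge: (35 − 0.5×26)×8 = 176 mm². R_n = min(0.6×450×880, 0.6×350×1400) + 1.0×450×176 = min(237.6, 294) + 79.2 = 316.8 kN. φR_n = 0.75 × 316.8 = 237.6 kN.
Tension yield (gross): A_g = 167×8 = 1336 mm². φR_n = 0.90 × 350 × 1336 = 420.8 kN.
Governing: min(495.2, 372.6, 237.6, 420.8) = 237.6 kN → block shear.

237.6 kN (block shear governs)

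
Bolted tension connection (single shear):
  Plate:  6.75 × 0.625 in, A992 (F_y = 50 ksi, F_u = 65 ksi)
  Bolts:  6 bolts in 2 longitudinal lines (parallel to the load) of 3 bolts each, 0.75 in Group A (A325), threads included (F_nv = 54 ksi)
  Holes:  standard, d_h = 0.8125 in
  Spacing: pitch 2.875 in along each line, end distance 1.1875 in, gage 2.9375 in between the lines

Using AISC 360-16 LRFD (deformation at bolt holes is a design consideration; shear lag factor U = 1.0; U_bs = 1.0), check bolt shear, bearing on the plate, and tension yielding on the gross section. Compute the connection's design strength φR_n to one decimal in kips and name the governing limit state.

Bolt shear: A_b = π(0.75)²/4 = 0.44179 in². φR_n = 0.75 × 54 × 0.44179 × 6 × 1 = 107.4 kips.
Bearing (0.625 in plate, F_u = 65 ksi): end bolts L_c = 1.1875 − 0.8125/2 = 0.78125, R_n = min(1.2×0.78125×0.625×65, 2.4×0.75×0.625×65) = 38.086 kips/bolt; interior L_c = 2.875 − 0.8125 = 2.0625, R_n = 73.125 kips/bolt. φR_n = 0.75 × (2×38.086 + 4×73.125) = 276.5 kips.
Tension yield (gross): A_g = 6.75×0.625 = 4.2188 in². φR_n = 0.90 × 50 × 4.2188 = 189.8 kips.
Governing: min(107.4, 276.5, 189.8) = 107.4 kips → bolt shear.

107.4 kips (bolt shear governs)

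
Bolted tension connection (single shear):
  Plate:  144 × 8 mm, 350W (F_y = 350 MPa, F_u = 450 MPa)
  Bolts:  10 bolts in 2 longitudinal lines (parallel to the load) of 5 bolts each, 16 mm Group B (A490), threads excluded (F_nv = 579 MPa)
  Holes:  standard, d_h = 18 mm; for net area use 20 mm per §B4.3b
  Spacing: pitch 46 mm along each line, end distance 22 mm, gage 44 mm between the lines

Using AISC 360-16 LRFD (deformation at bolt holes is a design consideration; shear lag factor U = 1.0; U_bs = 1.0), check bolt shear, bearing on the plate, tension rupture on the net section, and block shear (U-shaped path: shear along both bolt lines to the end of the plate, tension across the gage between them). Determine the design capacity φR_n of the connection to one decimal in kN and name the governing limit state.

Bolt shear: A_b = π(16)²/4 = 201.06 mm². φR_n = 0.75 × 579 × 201.06 × 10 × 1 = 873.1 kN.
Bearing (8 mm plate, F_u = 450 MPa): end bolts L_c = 22 − 18/2 = 13, R_n = min(1.2×13×8×450, 2.4×16×8×450) = 56.16 kN/bolt; interior L_c = 46 − 18 = 28, R_n = 120.96 kN/bolt. φR_n = 0.75 × (2×56.16 + 8×120.96) = 810.0 kN.
Tension rupture (net): A_n = (144 − 2×20)×8 = 832 mm² (U = 1.0, A_e = A_n). φR_n = 0.75 × 450 × 832 = 280.8 kN.
Block shear: shear path 2×[22+4×46] = 2×206 mm, A_gv = 3296, A_nv = 2×(206 − 4.5×20)×8 = 1856 mm²; tension across gage: (44 − 1×20)×8 = 192 mm². R_n = min(0.6×450×1856, 0.6×350×3296) + 1.0×450×192 = min(501.12, 692.16) + 86.4 = 587.52 kN. φR_n = 0.75 × 587.52 = 440.6 kN.
Governing: min(873.1, 810.0, 280.8, 440.6) = 280.8 kN → net-section rupture.

280.8 kN (net-section rupture governs)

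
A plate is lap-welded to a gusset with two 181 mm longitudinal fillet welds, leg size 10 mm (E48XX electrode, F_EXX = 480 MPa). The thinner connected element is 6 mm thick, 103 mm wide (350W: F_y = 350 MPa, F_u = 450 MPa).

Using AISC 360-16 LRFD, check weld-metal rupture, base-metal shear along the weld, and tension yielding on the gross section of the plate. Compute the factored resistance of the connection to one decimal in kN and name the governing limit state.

Weld metal: throat = 0.707×10 = 7.07 mm, L = 2×181 = 362 mm. φR_n = 0.75 × 0.6 × 480 × 7.07 × 362 = 552.8 kN.
Base metal shear (6 mm plate): yield φR_n = 1.0×0.6×350×6×362 = 456.1 kN; rupture φR_n = 0.75×0.6×450×6×362 = 439.8 kN; take 439.8 kN (rupture).
Tension yield (gross): A_g = 103×6 = 618 mm². φR_n = 0.90 × 350 × 618 = 194.7 kN.
Governing: min(552.8, 439.8, 194.7) = 194.7 kN → gross-section yield.

194.7 kN (gross-section yield governs)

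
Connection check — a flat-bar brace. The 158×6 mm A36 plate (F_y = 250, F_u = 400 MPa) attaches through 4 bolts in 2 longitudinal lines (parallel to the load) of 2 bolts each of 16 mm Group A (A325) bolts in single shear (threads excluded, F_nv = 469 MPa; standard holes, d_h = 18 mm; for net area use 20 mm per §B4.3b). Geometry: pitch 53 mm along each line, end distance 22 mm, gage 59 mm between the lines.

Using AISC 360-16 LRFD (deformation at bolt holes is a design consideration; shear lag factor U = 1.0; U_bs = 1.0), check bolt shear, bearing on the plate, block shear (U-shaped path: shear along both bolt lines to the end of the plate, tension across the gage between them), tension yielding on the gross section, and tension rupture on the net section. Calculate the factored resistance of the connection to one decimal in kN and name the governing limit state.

Bolt shear: A_b = π(16)²/4 = 201.06 mm². φR_n = 0.75 × 469 × 201.06 × 4 × 1 = 282.9 kN.
Bearing (6 mm plate, F_u = 400 MPa): end bolts L_c = 22 − 18/2 = 13, R_n = min(1.2×13×6×400, 2.4×16×6×400) = 37.44 kN/bolt; interior L_c = 53 − 18 = 35, R_n = 92.16 kN/bolt. φR_n = 0.75 × (2×37.44 + 2×92.16) = 194.4 kN.
Block shear: shear path 2×[22+1×53] = 2×75 mm, A_gv = 900, A_nv = 2×(75 − 1.5×20)×6 = 540 mm²; tension across gage: (59 − 1×20)×6 = 234 mm². R_n = min(0.6×400×540, 0.6×250×900) + 1.0×400×234 = min(129.6, 135) + 93.6 = 223.2 kN. φR_n = 0.75 × 223.2 = 167.4 kN.
Tension yield (gross): A_g = 158×6 = 948 mm². φR_n = 0.90 × 250 × 948 = 213.3 kN.
Tension rupture (net): A_n = (158 − 2×20)×6 = 708 mm² (U = 1.0, A_e = A_n). φR_n = 0.75 × 400 × 708 = 212.4 kN.
Governing: min(282.9, 194.4, 167.4, 213.3, 212.4) = 167.4 kN → block shear.

167.4 kN (block shear governs)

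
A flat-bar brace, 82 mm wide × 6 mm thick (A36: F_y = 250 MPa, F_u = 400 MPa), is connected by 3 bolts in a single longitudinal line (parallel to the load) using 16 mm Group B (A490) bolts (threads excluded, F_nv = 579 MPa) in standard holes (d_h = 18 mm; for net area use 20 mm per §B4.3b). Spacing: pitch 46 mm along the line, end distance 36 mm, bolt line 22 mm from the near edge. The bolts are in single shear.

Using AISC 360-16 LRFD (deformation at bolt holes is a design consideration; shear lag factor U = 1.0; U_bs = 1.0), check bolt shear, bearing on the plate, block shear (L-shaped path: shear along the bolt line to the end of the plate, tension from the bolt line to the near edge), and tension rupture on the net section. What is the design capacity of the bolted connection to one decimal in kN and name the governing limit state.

105.8 kN (block shear governs)

Bolt shear: A_b = π(16)²/4 = 201.06 mm². φR_n = 0.75 × 579 × 201.06 × 3 × 1 = 261.9 kN.
Bearing (6 mm plate, F_u = 400 MPa): end bolts L_c = 36 − 18/2 = 27, R_n = min(1.2×27×6×400, 2.4×16×6×400) = 77.76 kN/bolt; interior L_c = 46 − 18 = 28, R_n = 80.64 kN/bolt. φR_n = 0.75 × (1×77.76 + 2×80.64) = 179.3 kN.
Block shear: shear path 1×[36+2×46] = 1×128 mm, A_gv = 768, A_nv = 1×(128 − 2.5×20)×6 = 468 mm²; tension to near edge: (22 − 0.5×20)×6 = 72 mm². R_n = min(0.6×400×468, 0.6×250×768) + 1.0×400×72 = min(112.32, 115.2) + 28.8 = 141.12 kN. φR_n = 0.75 × 141.12 = 105.8 kN.
Tension rupture (net): A_n = (82 − 1×20)×6 = 372 mm² (U = 1.0, A_e = A_n). φR_n = 0.75 × 400 × 372 = 111.6 kN.
Governing: min(261.9, 179.3, 105.8, 111.6) = 105.8 kN → block shear.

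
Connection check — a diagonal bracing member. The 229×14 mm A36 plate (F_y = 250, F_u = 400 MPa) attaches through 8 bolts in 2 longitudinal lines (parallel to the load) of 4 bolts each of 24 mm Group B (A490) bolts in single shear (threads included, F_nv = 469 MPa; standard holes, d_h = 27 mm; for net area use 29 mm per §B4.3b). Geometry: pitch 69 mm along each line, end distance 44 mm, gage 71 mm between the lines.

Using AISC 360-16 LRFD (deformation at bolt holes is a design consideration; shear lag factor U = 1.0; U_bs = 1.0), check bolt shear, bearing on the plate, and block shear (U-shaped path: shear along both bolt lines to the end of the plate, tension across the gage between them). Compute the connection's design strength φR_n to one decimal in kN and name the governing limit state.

Bolt shear: A_b = π(24)²/4 = 452.39 mm². φR_n = 0.75 × 469 × 452.39 × 8 × 1 = 1273.0 kN.
Bearing (14 mm plate, F_u = 400 MPa): end bolts L_c = 44 − 27/2 = 30.5, R_n = min(1.2×30.5×14×400, 2.4×24×14×400) = 204.96 kN/bolt; interior L_c = 69 − 27 = 42, R_n = 282.24 kN/bolt. φR_n = 0.75 × (2×204.96 + 6×282.24) = 1577.5 kN.
Block shear: shear path 2×[44+3×69] = 2×251 mm, A_gv = 7028, A_nv = 2×(251 − 3.5×29)×14 = 4186 mm²; tension across gage: (71 − 1×29)×14 = 588 mm². R_n = min(0.6×400×4186, 0.6×250×7028) + 1.0×400×588 = min(1004.6, 1054.2) + 235.2 = 1239.8 kN. φR_n = 0.75 × 1239.8 = 929.9 kN.
Governing: min(1273.0, 1577.5, 929.9) = 929.9 kN → block shear.

929.9 kN (block shear governs)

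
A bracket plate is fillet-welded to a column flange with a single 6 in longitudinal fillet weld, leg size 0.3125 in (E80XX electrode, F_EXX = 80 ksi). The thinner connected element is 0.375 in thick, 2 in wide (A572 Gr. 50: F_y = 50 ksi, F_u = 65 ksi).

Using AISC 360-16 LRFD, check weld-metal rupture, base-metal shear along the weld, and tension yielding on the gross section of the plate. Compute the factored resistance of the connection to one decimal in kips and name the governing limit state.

33.8 kips (gross-section yield governs)

Weld metal: throat = 0.707×0.3125 = 0.22094 in, L = 6 in. φR_n = 0.75 × 0.6 × 80 × 0.22094 × 6 = 47.7 kips.
Base metal shear (0.375 in plate): yield φR_n = 1.0×0.6×50×0.375×6 = 67.5 kips; rupture φR_n = 0.75×0.6×65×0.375×6 = 65.8 kips; take 65.8 kips (rupture).
Tension yield (gross): A_g = 2×0.375 = 0.75 in². φR_n = 0.90 × 50 × 0.75 = 33.8 kips.
Governing: min(47.7, 65.8, 33.8) = 33.8 kips → gross-section yield.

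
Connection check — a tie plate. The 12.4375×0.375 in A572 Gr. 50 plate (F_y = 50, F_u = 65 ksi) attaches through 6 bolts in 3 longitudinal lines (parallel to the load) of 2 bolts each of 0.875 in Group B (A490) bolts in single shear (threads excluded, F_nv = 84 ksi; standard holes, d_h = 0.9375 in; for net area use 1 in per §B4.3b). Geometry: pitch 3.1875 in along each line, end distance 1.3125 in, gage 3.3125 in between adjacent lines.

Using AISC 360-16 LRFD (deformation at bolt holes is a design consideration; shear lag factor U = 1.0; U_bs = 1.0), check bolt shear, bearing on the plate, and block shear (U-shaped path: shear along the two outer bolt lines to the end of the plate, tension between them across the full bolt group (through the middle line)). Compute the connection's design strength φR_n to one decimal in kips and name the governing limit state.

Bolt shear: A_b = π(0.875)²/4 = 0.60132 in². φR_n = 0.75 × 84 × 0.60132 × 6 × 1 = 227.3 kips.
Bearing (0.375 in plate, F_u = 65 ksi): end bolts L_c = 1.3125 − 0.9375/2 = 0.84375, R_n = min(1.2×0.84375×0.375×65, 2.4×0.875×0.375×65) = 24.68 kips/bolt; interior L_c = 3.1875 − 0.9375 = 2.25, R_n = 51.188 kips/bolt. φR_n = 0.75 × (3×24.68 + 3×51.188) = 170.7 kips.
Block shear: shear path 2×[1.3125+1×3.1875] = 2×4.5 in, A_gv = 3.375, A_nv = 2×(4.5 − 1.5×1)×0.375 = 2.25 in²; tension across gage: (6.625 − 2×1)×0.375 = 1.7344 in². R_n = min(0.6×65×2.25, 0.6×50×3.375) + 1.0×65×1.7344 = min(87.75, 101.25) + 112.74 = 200.49 kips. φR_n = 0.75 × 200.49 = 150.4 kips.
Governing: min(227.3, 170.7, 150.4) = 150.4 kips → block shear.

150.4 kips (block shear governs)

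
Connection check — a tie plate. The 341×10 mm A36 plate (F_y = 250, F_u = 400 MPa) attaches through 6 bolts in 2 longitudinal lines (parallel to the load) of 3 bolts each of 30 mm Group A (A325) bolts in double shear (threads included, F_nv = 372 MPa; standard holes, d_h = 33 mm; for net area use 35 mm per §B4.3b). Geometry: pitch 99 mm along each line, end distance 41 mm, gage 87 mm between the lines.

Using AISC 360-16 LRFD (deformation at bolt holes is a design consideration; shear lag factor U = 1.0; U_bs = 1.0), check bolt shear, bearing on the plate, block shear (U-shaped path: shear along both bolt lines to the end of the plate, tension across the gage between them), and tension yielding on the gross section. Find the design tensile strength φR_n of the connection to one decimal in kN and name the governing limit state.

693.8 kN (block shear governs)

Bolt shear: A_b = π(30)²/4 = 706.86 mm². φR_n = 0.75 × 372 × 706.86 × 6 × 2 = 2366.6 kN.
Bearing (10 mm plate, F_u = 400 MPa): end bolts L_c = 41 − 33/2 = 24.5, R_n = min(1.2×24.5×10×400, 2.4×30×10×400) = 117.6 kN/bolt; interior L_c = 99 − 33 = 66, R_n = 288 kN/bolt. φR_n = 0.75 × (2×117.6 + 4×288) = 1040.4 kN.
Block shear: shear path 2×[41+2×99] = 2×239 mm, A_gv = 4780, A_nv = 2×(239 − 2.5×35)×10 = 3030 mm²; tension across gage: (87 − 1×35)×10 = 520 mm². R_n = min(0.6×400×3030, 0.6×250×4780) + 1.0×400×520 = min(727.2, 717) + 208 = 925 kN. φR_n = 0.75 × 925 = 693.8 kN.
Tension yield (gross): A_g = 341×10 = 3410 mm². φR_n = 0.90 × 250 × 3410 = 767.3 kN.
Governing: min(2366.6, 1040.4, 693.8, 767.3) = 693.8 kN → block shear.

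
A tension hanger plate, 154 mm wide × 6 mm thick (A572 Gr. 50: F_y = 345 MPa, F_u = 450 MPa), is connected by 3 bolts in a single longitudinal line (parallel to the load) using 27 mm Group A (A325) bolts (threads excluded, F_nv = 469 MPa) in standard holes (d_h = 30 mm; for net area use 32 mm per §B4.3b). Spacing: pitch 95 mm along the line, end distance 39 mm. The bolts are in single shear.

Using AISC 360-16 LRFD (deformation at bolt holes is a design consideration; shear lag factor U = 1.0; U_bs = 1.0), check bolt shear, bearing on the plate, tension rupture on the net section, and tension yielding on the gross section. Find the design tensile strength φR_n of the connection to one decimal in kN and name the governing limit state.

247.1 kN (net-section rupture governs)

Bolt shear: A_b = π(27)²/4 = 572.56 mm². φR_n = 0.75 × 469 × 572.56 × 3 × 1 = 604.2 kN.
Bearing (6 mm plate, F_u = 450 MPa): end bolts L_c = 39 − 30/2 = 24, R_n = min(1.2×24×6×450, 2.4×27×6×450) = 77.76 kN/bolt; interior L_c = 95 − 30 = 65, R_n = 174.96 kN/bolt. φR_n = 0.75 × (1×77.76 + 2×174.96) = 320.8 kN.
Tension rupture (net): A_n = (154 − 1×32)×6 = 732 mm² (U = 1.0, A_e = A_n). φR_n = 0.75 × 450 × 732 = 247.1 kN.
Tension yield (gross): A_g = 154×6 = 924 mm². φR_n = 0.90 × 345 × 924 = 286.9 kN.
Governing: min(604.2, 320.8, 247.1, 286.9) = 247.1 kN → net-section rupture.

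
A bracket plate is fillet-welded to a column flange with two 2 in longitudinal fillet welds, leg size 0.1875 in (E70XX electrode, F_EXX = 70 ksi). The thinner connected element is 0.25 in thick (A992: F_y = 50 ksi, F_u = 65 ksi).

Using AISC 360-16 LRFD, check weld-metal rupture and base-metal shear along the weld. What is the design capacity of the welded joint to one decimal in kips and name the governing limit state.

Weld metal: throat = 0.707×0.1875 = 0.13256 in, L = 2×2 = 4 in. φR_n = 0.75 × 0.6 × 70 × 0.13256 × 4 = 16.7 kips.
Base metal shear (0.25 in plate): yield φR_n = 1.0×0.6×50×0.25×4 = 30.0 kips; rupture φR_n = 0.75×0.6×65×0.25×4 = 29.3 kips; take 29.3 kips (rupture).
Governing: min(16.7, 29.3) = 16.7 kips → weld metal.

16.7 kips (weld metal governs)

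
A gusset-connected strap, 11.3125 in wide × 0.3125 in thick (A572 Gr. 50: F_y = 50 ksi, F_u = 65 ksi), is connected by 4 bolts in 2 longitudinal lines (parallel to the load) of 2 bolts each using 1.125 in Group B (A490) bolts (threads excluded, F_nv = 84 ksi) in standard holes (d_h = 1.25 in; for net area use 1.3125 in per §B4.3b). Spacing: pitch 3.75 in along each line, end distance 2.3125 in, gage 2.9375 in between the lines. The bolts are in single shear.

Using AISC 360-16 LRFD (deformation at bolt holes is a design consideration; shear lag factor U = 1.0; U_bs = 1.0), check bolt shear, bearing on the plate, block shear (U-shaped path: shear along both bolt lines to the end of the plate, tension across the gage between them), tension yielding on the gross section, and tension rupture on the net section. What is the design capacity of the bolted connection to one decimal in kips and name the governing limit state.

99.6 kips (block shear governs)

Bolt shear: A_b = π(1.125)²/4 = 0.99402 in². φR_n = 0.75 × 84 × 0.99402 × 4 × 1 = 250.5 kips.
Bearing (0.3125 in plate, F_u = 65 ksi): end bolts L_c = 2.3125 − 1.25/2 = 1.6875, R_n = min(1.2×1.6875×0.3125×65, 2.4×1.125×0.3125×65) = 41.133 kips/bolt; interior L_c = 3.75 − 1.25 = 2.5, R_n = 54.844 kips/bolt. φR_n = 0.75 × (2×41.133 + 2×54.844) = 144.0 kips.
Block shear: shear path 2×[2.3125+1×3.75] = 2×6.0625 in, A_gv = 3.7891, A_nv = 2×(6.0625 − 1.5×1.3125)×0.3125 = 2.5586 in²; tension across gage: (2.9375 − 1×1.3125)×0.3125 = 0.50781 in². R_n = min(0.6×65×2.5586, 0.6×50×3.7891) + 1.0×65×0.50781 = min(99.785, 113.67) + 33.008 = 132.79 kips. φR_n = 0.75 × 132.79 = 99.6 kips.
Tension yield (gross): A_g = 11.3125×0.3125 = 3.5352 in². φR_n = 0.90 × 50 × 3.5352 = 159.1 kips.
Tension rupture (net): A_n = (11.3125 − 2×1.3125)×0.3125 = 2.7148 in² (U = 1.0, A_e = A_n). φR_n = 0.75 × 65 × 2.7148 = 132.3 kips.
Governing: min(250.5, 144.0, 99.6, 159.1, 132.3) = 99.6 kips → block shear.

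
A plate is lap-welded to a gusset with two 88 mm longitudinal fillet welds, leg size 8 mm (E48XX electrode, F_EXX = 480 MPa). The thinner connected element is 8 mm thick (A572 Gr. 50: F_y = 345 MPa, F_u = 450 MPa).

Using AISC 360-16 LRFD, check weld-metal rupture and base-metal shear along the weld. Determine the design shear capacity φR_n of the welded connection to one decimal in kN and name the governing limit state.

215.0 kN (weld metal governs)

Weld metal: throat = 0.707×8 = 5.656 mm, L = 2×88 = 176 mm. φR_n = 0.75 × 0.6 × 480 × 5.656 × 176 = 215.0 kN.
Base metal shear (8 mm plate): yield φR_n = 1.0×0.6×345×8×176 = 291.5 kN; rupture φR_n = 0.75×0.6×450×8×176 = 285.1 kN; take 285.1 kN (rupture).
Governing: min(215.0, 285.1) = 215.0 kN → weld metal.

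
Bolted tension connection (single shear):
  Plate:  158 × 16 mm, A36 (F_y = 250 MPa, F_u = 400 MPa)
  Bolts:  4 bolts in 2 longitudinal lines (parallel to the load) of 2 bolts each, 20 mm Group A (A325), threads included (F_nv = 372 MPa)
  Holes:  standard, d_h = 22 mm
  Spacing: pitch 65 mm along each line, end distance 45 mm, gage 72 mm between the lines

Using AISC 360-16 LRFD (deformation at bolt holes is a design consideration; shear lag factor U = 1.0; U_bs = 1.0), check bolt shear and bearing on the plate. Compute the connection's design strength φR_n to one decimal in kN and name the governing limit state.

Bolt shear: A_b = π(20)²/4 = 314.16 mm². φR_n = 0.75 × 372 × 314.16 × 4 × 1 = 350.6 kN.
Bearing (16 mm plate, F_u = 400 MPa): end bolts L_c = 45 − 22/2 = 34, R_n = min(1.2×34×16×400, 2.4×20×16×400) = 261.12 kN/bolt; interior L_c = 65 − 22 = 43, R_n = 307.2 kN/bolt. φR_n = 0.75 × (2×261.12 + 2×307.2) = 852.5 kN.
Governing: min(350.6, 852.5) = 350.6 kN → bolt shear.

350.6 kN (bolt shear governs)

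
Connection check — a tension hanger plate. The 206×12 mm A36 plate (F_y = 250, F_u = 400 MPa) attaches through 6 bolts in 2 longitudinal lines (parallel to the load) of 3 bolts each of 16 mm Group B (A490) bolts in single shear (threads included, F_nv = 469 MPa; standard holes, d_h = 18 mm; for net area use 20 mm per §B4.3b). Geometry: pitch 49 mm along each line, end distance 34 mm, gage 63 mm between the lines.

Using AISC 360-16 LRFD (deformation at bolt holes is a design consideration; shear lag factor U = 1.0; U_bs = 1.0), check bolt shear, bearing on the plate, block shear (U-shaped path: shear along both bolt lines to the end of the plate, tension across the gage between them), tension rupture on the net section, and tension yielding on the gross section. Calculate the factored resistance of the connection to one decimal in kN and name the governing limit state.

424.3 kN (bolt shear governs)

Bolt shear: A_b = π(16)²/4 = 201.06 mm². φR_n = 0.75 × 469 × 201.06 × 6 × 1 = 424.3 kN.
Bearing (12 mm plate, F_u = 400 MPa): end bolts L_c = 34 − 18/2 = 25, R_n = min(1.2×25×12×400, 2.4×16×12×400) = 144 kN/bolt; interior L_c = 49 − 18 = 31, R_n = 178.56 kN/bolt. φR_n = 0.75 × (2×144 + 4×178.56) = 751.7 kN.
Block shear: shear path 2×[34+2×49] = 2×132 mm, A_gv = 3168, A_nv = 2×(132 − 2.5×20)×12 = 1968 mm²; tension across gage: (63 − 1×20)×12 = 516 mm². R_n = min(0.6×400×1968, 0.6×250×3168) + 1.0×400×516 = min(472.32, 475.2) + 206.4 = 678.72 kN. φR_n = 0.75 × 678.72 = 509.0 kN.
Tension rupture (net): A_n = (206 − 2×20)×12 = 1992 mm² (U = 1.0, A_e = A_n). φR_n = 0.75 × 400 × 1992 = 597.6 kN.
Tension yield (gross): A_g = 206×12 = 2472 mm². φR_n = 0.90 × 250 × 2472 = 556.2 kN.
Governing: min(424.3, 751.7, 509.0, 597.6, 556.2) = 424.3 kN → bolt shear.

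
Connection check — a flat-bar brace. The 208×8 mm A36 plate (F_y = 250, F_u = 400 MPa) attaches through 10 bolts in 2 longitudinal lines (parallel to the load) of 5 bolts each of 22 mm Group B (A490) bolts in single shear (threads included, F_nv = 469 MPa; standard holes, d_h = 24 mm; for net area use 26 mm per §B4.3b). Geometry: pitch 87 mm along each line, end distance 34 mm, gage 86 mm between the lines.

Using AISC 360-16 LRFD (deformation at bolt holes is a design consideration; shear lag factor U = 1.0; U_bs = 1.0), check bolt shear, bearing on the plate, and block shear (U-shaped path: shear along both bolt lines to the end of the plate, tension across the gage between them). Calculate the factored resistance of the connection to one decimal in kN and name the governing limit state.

Bolt shear: A_b = π(22)²/4 = 380.13 mm². φR_n = 0.75 × 469 × 380.13 × 10 × 1 = 1337.1 kN.
Bearing (8 mm plate, F_u = 400 MPa): end bolts L_c = 34 − 24/2 = 22, R_n = min(1.2×22×8×400, 2.4×22×8×400) = 84.48 kN/bolt; interior L_c = 87 − 24 = 63, R_n = 168.96 kN/bolt. φR_n = 0.75 × (2×84.48 + 8×168.96) = 1140.5 kN.
Block shear: shear path 2×[34+4×87] = 2×382 mm, A_gv = 6112, A_nv = 2×(382 − 4.5×26)×8 = 4240 mm²; tension across gage: (86 − 1×26)×8 = 480 mm². R_n = min(0.6×400×4240, 0.6×250×6112) + 1.0×400×480 = min(1017.6, 916.8) + 192 = 1108.8 kN. φR_n = 0.75 × 1108.8 = 831.6 kN.
Governing: min(1337.1, 1140.5, 831.6) = 831.6 kN → block shear.

831.6 kN (block shear governs)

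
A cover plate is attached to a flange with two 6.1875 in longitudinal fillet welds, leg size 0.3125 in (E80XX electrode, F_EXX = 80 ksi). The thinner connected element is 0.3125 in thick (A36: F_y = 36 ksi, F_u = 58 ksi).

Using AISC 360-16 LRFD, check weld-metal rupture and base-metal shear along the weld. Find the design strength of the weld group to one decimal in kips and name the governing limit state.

Weld metal: throat = 0.707×0.3125 = 0.22094 in, L = 2×6.1875 = 12.375 in. φR_n = 0.75 × 0.6 × 80 × 0.22094 × 12.375 = 98.4 kips.
Base metal shear (0.3125 in plate): yield φR_n = 1.0×0.6×36×0.3125×12.375 = 83.5 kips; rupture φR_n = 0.75×0.6×58×0.3125×12.375 = 100.9 kips; take 83.5 kips (yield).
Governing: min(98.4, 83.5) = 83.5 kips → base-metal shear.

83.5 kips (base-metal shear governs)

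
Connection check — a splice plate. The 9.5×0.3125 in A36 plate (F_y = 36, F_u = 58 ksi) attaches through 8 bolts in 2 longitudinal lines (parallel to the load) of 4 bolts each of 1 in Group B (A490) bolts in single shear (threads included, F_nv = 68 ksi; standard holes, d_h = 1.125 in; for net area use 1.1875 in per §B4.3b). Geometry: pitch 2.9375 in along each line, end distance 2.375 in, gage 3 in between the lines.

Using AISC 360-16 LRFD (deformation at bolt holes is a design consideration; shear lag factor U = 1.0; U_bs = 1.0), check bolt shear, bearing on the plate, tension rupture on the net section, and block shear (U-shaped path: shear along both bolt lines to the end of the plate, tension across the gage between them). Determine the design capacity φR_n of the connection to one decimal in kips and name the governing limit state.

Bolt shear: A_b = π(1)²/4 = 0.7854 in². φR_n = 0.75 × 68 × 0.7854 × 8 × 1 = 320.4 kips.
Bearing (0.3125 in plate, F_u = 58 ksi): end bolts L_c = 2.375 − 1.125/2 = 1.8125, R_n = min(1.2×1.8125×0.3125×58, 2.4×1×0.3125×58) = 39.422 kips/bolt; interior L_c = 2.9375 − 1.125 = 1.8125, R_n = 39.422 kips/bolt. φR_n = 0.75 × (2×39.422 + 6×39.422) = 236.5 kips.
Tension rupture (net): A_n = (9.5 − 2×1.1875)×0.3125 = 2.2266 in² (U = 1.0, A_e = A_n). φR_n = 0.75 × 58 × 2.2266 = 96.9 kips.
Block shear: shear path 2×[2.375+3×2.9375] = 2×11.1875 in, A_gv = 6.9922, A_nv = 2×(11.1875 − 3.5×1.1875)×0.3125 = 4.3945 in²; tension across gage: (3 − 1×1.1875)×0.3125 = 0.56641 in². R_n = min(0.6×58×4.3945, 0.6×36×6.9922) + 1.0×58×0.56641 = min(152.93, 151.03) + 32.852 = 183.88 kips. φR_n = 0.75 × 183.88 = 137.9 kips.
Governing: min(320.4, 236.5, 96.9, 137.9) = 96.9 kips → net-section rupture.

96.9 kips (net-section rupture governs)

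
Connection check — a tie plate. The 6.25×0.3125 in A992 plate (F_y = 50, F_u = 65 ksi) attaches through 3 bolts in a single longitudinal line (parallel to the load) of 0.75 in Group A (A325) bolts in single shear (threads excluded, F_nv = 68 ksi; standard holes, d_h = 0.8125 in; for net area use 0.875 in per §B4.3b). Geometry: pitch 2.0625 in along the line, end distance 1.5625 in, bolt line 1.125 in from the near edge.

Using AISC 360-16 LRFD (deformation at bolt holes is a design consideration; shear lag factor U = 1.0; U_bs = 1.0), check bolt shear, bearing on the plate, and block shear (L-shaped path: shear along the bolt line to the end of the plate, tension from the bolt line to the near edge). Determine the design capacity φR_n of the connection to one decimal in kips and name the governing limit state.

Bolt shear: A_b = π(0.75)²/4 = 0.44179 in². φR_n = 0.75 × 68 × 0.44179 × 3 × 1 = 67.6 kips.
Bearing (0.3125 in plate, F_u = 65 ksi): end bolts L_c = 1.5625 − 0.8125/2 = 1.15625, R_n = min(1.2×1.15625×0.3125×65, 2.4×0.75×0.3125×65) = 28.184 kips/bolt; interior L_c = 2.0625 − 0.8125 = 1.25, R_n = 30.469 kips/bolt. φR_n = 0.75 × (1×28.184 + 2×30.469) = 66.8 kips.
Block shear: shear path 1×[1.5625+2×2.0625] = 1×5.6875 in, A_gv = 1.7773, A_nv = 1×(5.6875 − 2.5×0.875)×0.3125 = 1.0938 in²; tension to near edge: (1.125 − 0.5×0.875)×0.3125 = 0.21484 in². R_n = min(0.6×65×1.0938, 0.6×50×1.7773) + 1.0×65×0.21484 = min(42.658, 53.319) + 13.965 = 56.623 kips. φR_n = 0.75 × 56.623 = 42.5 kips.
Governing: min(67.6, 66.8, 42.5) = 42.5 kips → block shear.

42.5 kips (block shear governs)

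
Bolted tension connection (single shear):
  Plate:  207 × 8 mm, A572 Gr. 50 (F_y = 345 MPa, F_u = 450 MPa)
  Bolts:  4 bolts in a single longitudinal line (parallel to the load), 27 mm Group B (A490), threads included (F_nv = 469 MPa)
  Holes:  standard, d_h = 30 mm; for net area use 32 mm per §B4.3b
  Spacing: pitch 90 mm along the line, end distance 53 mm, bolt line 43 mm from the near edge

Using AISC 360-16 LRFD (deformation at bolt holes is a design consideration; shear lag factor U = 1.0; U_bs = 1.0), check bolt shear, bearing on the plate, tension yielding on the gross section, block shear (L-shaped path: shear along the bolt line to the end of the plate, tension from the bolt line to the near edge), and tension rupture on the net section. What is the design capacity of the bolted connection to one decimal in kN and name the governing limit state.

414.7 kN (block shear governs)

Bolt shear: A_b = π(27)²/4 = 572.56 mm². φR_n = 0.75 × 469 × 572.56 × 4 × 1 = 805.6 kN.
Bearing (8 mm plate, F_u = 450 MPa): end bolts L_c = 53 − 30/2 = 38, R_n = min(1.2×38×8×450, 2.4×27×8×450) = 164.16 kN/bolt; interior L_c = 90 − 30 = 60, R_n = 233.28 kN/bolt. φR_n = 0.75 × (1×164.16 + 3×233.28) = 648.0 kN.
Tension yield (gross): A_g = 207×8 = 1656 mm². φR_n = 0.90 × 345 × 1656 = 514.2 kN.
Block shear: shear path 1×[53+3×90] = 1×323 mm, A_gv = 2584, A_nv = 1×(323 − 3.5×32)×8 = 1688 mm²; tension to near edge: (43 − 0.5×32)×8 = 216 mm². R_n = min(0.6×450×1688, 0.6×345×2584) + 1.0×450×216 = min(455.76, 534.89) + 97.2 = 552.96 kN. φR_n = 0.75 × 552.96 = 414.7 kN.
Tension rupture (net): A_n = (207 − 1×32)×8 = 1400 mm² (U = 1.0, A_e = A_n). φR_n = 0.75 × 450 × 1400 = 472.5 kN.
Governing: min(805.6, 648.0, 514.2, 414.7, 472.5) = 414.7 kN → block shear.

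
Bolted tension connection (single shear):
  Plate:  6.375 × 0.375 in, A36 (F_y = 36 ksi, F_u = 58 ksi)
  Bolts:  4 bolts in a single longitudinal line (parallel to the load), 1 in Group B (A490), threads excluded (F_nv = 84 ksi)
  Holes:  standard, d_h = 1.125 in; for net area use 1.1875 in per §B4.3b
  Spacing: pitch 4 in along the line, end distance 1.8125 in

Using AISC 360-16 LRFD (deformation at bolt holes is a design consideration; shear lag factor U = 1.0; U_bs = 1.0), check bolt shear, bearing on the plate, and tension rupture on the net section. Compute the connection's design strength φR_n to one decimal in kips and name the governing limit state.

84.6 kips (net-section rupture governs)

Bolt shear: A_b = π(1)²/4 = 0.7854 in². φR_n = 0.75 × 84 × 0.7854 × 4 × 1 = 197.9 kips.
Bearing (0.375 in plate, F_u = 58 ksi): end bolts L_c = 1.8125 − 1.125/2 = 1.25, R_n = min(1.2×1.25×0.375×58, 2.4×1×0.375×58) = 32.625 kips/bolt; interior L_c = 4 − 1.125 = 2.875, R_n = 52.2 kips/bolt. φR_n = 0.75 × (1×32.625 + 3×52.2) = 141.9 kips.
Tension rupture (net): A_n = (6.375 − 1×1.1875)×0.375 = 1.9453 in² (U = 1.0, A_e = A_n). φR_n = 0.75 × 58 × 1.9453 = 84.6 kips.
Governing: min(197.9, 141.9, 84.6) = 84.6 kips → net-section rupture.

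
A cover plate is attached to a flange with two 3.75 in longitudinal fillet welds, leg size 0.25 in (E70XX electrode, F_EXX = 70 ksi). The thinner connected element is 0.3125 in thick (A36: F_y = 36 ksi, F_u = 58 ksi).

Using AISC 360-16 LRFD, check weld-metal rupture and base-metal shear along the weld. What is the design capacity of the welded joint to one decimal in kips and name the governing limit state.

Weld metal: throat = 0.707×0.25 = 0.17675 in, L = 2×3.75 = 7.5 in. φR_n = 0.75 × 0.6 × 70 × 0.17675 × 7.5 = 41.8 kips.
Base metal shear (0.3125 in plate): yield φR_n = 1.0×0.6×36×0.3125×7.5 = 50.6 kips; rupture φR_n = 0.75×0.6×58×0.3125×7.5 = 61.2 kips; take 50.6 kips (yield).
Governing: min(41.8, 50.6) = 41.8 kips → weld metal.

41.8 kips (weld metal governs)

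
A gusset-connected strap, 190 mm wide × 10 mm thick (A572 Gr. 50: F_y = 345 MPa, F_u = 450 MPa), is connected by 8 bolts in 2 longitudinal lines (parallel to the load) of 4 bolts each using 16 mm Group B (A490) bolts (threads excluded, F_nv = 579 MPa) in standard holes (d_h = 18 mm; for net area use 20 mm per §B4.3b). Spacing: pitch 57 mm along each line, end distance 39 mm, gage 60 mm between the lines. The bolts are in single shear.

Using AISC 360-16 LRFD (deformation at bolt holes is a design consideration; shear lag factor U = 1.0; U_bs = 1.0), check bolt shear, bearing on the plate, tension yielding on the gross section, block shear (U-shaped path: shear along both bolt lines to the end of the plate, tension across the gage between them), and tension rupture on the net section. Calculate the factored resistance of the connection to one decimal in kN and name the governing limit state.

506.3 kN (net-section rupture governs)

Bolt shear: A_b = π(16)²/4 = 201.06 mm². φR_n = 0.75 × 579 × 201.06 × 8 × 1 = 698.5 kN.
Bearing (10 mm plate, F_u = 450 MPa): end bolts L_c = 39 − 18/2 = 30, R_n = min(1.2×30×10×450, 2.4×16×10×450) = 162 kN/bolt; interior L_c = 57 − 18 = 39, R_n = 172.8 kN/bolt. φR_n = 0.75 × (2×162 + 6×172.8) = 1020.6 kN.
Tension yield (gross): A_g = 190×10 = 1900 mm². φR_n = 0.90 × 345 × 1900 = 590.0 kN.
Block shear: shear path 2×[39+3×57] = 2×210 mm, A_gv = 4200, A_nv = 2×(210 − 3.5×20)×10 = 2800 mm²; tension across gage: (60 − 1×20)×10 = 400 mm². R_n = min(0.6×450×2800, 0.6×345×4200) + 1.0×450×400 = min(756, 869.4) + 180 = 936 kN. φR_n = 0.75 × 936 = 702.0 kN.
Tension rupture (net): A_n = (190 − 2×20)×10 = 1500 mm² (U = 1.0, A_e = A_n). φR_n = 0.75 × 450 × 1500 = 506.3 kN.
Governing: min(698.5, 1020.6, 590.0, 702.0, 506.3) = 506.3 kN → net-section rupture.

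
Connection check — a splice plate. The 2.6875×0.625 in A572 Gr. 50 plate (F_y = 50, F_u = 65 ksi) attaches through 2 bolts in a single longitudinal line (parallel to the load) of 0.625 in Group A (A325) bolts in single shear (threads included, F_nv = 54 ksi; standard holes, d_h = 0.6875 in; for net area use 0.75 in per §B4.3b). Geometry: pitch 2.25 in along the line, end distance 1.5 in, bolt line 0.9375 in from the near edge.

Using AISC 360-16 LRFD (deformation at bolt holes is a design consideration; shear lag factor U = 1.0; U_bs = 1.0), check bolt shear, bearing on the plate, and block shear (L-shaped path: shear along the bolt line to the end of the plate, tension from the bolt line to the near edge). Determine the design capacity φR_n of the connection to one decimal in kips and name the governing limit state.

24.9 kips (bolt shear governs)

Bolt shear: A_b = π(0.625)²/4 = 0.3068 in². φR_n = 0.75 × 54 × 0.3068 × 2 × 1 = 24.9 kips.
Bearing (0.625 in plate, F_u = 65 ksi): end bolts L_c = 1.5 − 0.6875/2 = 1.15625, R_n = min(1.2×1.15625×0.625×65, 2.4×0.625×0.625×65) = 56.367 kips/bolt; interior L_c = 2.25 − 0.6875 = 1.5625, R_n = 60.938 kips/bolt. φR_n = 0.75 × (1×56.367 + 1×60.938) = 88.0 kips.
Block shear: shear path 1×[1.5+1×2.25] = 1×3.75 in, A_gv = 2.3438, A_nv = 1×(3.75 − 1.5×0.75)×0.625 = 1.6406 in²; tension to near edge: (0.9375 − 0.5×0.75)×0.625 = 0.35156 in². R_n = min(0.6×65×1.6406, 0.6×50×2.3438) + 1.0×65×0.35156 = min(63.983, 70.314) + 22.851 = 86.834 kips. φR_n = 0.75 × 86.834 = 65.1 kips.
Governing: min(24.9, 88.0, 65.1) = 24.9 kips → bolt shear.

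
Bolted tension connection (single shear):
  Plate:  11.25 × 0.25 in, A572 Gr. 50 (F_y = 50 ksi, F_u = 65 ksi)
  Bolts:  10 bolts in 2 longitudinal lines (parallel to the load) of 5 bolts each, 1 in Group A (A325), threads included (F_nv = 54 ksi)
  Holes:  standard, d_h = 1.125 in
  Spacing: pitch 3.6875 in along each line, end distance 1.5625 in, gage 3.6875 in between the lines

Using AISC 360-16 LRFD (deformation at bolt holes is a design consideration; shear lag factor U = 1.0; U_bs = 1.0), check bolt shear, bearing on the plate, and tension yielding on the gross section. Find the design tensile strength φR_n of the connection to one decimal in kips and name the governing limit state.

126.6 kips (gross-section yield governs)

Bolt shear: A_b = π(1)²/4 = 0.7854 in². φR_n = 0.75 × 54 × 0.7854 × 10 × 1 = 318.1 kips.
Bearing (0.25 in plate, F_u = 65 ksi): end bolts L_c = 1.5625 − 1.125/2 = 1, R_n = min(1.2×1×0.25×65, 2.4×1×0.25×65) = 19.5 kips/bolt; interior L_c = 3.6875 − 1.125 = 2.5625, R_n = 39 kips/bolt. φR_n = 0.75 × (2×19.5 + 8×39) = 263.3 kips.
Tension yield (gross): A_g = 11.25×0.25 = 2.8125 in². φR_n = 0.90 × 50 × 2.8125 = 126.6 kips.
Governing: min(318.1, 263.3, 126.6) = 126.6 kips → gross-section yield.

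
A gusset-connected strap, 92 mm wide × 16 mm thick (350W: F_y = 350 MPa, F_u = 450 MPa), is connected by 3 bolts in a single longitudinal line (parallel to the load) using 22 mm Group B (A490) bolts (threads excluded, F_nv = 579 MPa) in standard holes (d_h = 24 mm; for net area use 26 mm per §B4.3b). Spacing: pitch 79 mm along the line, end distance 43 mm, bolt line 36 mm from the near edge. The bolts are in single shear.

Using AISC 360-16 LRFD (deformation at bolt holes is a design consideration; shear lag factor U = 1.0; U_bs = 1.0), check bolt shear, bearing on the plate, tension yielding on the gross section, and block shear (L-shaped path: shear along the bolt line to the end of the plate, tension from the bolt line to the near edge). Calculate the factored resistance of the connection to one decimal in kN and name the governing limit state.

Bolt shear: A_b = π(22)²/4 = 380.13 mm². φR_n = 0.75 × 579 × 380.13 × 3 × 1 = 495.2 kN.
Bearing (16 mm plate, F_u = 450 MPa): end bolts L_c = 43 − 24/2 = 31, R_n = min(1.2×31×16×450, 2.4×22×16×450) = 267.84 kN/bolt; interior L_c = 79 − 24 = 55, R_n = 380.16 kN/bolt. φR_n = 0.75 × (1×267.84 + 2×380.16) = 771.1 kN.
Tension yield (gross): A_g = 92×16 = 1472 mm². φR_n = 0.90 × 350 × 1472 = 463.7 kN.
Block shear: shear path 1×[43+2×79] = 1×201 mm, A_gv = 3216, A_nv = 1×(201 − 2.5×26)×16 = 2176 mm²; tension to near edge: (36 − 0.5×26)×16 = 368 mm². R_n = min(0.6×450×2176, 0.6×350×3216) + 1.0×450×368 = min(587.52, 675.36) + 165.6 = 753.12 kN. φR_n = 0.75 × 753.12 = 564.8 kN.
Governing: min(495.2, 771.1, 463.7, 564.8) = 463.7 kN → gross-section yield.

463.7 kN (gross-section yield governs)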